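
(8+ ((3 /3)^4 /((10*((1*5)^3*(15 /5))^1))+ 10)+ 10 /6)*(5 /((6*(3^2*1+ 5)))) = 73751 /63000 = 1.17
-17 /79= -0.22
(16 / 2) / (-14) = -4 / 7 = -0.57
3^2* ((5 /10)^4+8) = 1161 /16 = 72.56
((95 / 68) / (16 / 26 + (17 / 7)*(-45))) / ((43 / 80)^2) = -13832000 / 310840937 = -0.04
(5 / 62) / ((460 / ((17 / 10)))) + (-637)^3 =-14743405615103 / 57040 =-258474853.00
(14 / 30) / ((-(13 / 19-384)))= 133 / 109245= 0.00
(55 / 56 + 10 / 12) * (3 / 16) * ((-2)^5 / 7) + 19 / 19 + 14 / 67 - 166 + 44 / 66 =-6527149 / 39396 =-165.68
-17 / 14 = -1.21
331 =331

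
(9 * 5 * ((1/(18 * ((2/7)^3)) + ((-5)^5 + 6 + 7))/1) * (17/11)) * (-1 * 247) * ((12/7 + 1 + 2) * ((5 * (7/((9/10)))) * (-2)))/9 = -2176214369.21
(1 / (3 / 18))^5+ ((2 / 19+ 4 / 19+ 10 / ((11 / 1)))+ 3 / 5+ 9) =8137232 / 1045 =7786.82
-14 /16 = -7 /8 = -0.88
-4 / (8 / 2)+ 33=32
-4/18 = -2/9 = -0.22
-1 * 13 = -13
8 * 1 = 8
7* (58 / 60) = 203 / 30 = 6.77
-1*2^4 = -16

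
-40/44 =-10/11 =-0.91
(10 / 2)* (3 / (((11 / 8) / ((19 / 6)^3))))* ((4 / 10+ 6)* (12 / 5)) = 877952 / 165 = 5320.92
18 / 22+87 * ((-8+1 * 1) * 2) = -1217.18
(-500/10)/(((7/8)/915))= -366000/7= -52285.71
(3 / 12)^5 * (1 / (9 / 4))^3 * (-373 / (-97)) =373 / 1131408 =0.00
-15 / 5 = -3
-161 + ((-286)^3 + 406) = -23393411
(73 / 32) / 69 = 0.03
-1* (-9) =9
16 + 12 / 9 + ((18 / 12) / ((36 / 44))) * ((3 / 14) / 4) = 5857 / 336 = 17.43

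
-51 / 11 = -4.64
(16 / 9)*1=16 / 9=1.78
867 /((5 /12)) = 10404 /5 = 2080.80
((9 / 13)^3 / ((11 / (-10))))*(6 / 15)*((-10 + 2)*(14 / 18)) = 0.75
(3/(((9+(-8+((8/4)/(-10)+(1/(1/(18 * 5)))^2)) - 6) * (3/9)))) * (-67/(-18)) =335/80948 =0.00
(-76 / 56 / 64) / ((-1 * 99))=19 / 88704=0.00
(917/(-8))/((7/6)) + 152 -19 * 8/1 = -393/4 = -98.25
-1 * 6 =-6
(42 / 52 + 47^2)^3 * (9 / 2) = 1706970424242375 / 35152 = 48559695728.33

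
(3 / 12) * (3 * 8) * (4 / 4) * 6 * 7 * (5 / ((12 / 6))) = 630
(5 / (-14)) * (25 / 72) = -125 / 1008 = -0.12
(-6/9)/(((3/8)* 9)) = -16/81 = -0.20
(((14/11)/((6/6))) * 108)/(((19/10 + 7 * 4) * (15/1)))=1008/3289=0.31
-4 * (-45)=180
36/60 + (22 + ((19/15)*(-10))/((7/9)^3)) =-7411/1715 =-4.32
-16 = -16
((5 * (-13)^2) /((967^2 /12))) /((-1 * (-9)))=0.00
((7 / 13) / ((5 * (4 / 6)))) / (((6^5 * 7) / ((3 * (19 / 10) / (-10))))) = -19 / 11232000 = -0.00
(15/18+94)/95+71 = 41039/570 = 72.00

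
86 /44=43 /22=1.95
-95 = -95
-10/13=-0.77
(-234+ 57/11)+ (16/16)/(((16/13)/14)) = -19135/88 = -217.44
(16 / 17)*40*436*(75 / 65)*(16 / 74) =33484800 / 8177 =4095.00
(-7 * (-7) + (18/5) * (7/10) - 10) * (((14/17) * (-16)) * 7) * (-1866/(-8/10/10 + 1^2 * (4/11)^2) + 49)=4587270635136/33575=136627569.18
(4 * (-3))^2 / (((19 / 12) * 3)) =576 / 19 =30.32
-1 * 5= -5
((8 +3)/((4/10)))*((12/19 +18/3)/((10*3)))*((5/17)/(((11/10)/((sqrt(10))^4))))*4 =210000/323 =650.15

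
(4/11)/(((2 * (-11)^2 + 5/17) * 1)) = 68/45309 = 0.00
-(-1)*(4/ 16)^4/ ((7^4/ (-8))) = -0.00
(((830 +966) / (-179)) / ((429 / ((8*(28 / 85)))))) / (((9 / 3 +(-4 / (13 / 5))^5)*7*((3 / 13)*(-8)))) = -2667368912 / 3142292770485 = -0.00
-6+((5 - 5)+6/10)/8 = -237/40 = -5.92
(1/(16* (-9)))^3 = -1/2985984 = -0.00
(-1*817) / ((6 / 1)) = -817 / 6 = -136.17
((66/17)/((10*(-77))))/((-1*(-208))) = -0.00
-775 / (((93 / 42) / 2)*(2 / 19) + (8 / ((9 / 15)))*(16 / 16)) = -57.62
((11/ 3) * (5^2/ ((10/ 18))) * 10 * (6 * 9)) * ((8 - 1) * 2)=1247400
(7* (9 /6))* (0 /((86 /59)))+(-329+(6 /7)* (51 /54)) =-6892 /21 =-328.19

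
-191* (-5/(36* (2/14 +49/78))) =86905/2526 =34.40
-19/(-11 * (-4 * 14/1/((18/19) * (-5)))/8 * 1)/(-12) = -15/154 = -0.10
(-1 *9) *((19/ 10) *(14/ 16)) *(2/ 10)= -1197/ 400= -2.99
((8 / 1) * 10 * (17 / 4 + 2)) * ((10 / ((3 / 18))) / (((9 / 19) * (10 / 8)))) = 152000 / 3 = 50666.67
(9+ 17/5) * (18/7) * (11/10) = 6138/175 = 35.07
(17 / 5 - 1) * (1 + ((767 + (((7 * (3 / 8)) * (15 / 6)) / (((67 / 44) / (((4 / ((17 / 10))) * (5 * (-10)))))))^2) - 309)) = 4009220644068 / 6486605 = 618076.89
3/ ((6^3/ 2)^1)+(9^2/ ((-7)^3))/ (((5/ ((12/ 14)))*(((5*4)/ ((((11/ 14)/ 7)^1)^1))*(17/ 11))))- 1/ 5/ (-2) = 57434792/ 450007425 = 0.13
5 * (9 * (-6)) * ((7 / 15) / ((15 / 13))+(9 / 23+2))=-86808 / 115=-754.85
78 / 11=7.09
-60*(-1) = 60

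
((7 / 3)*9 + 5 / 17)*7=2534 / 17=149.06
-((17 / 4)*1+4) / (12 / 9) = -99 / 16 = -6.19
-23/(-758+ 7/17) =391/12879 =0.03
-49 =-49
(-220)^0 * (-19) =-19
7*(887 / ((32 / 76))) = 117971 / 8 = 14746.38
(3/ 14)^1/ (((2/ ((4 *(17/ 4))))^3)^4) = 1747866711689283/ 57344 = 30480376529.18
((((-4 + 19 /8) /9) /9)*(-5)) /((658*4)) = 65 /1705536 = 0.00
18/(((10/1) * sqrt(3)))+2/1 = 3 * sqrt(3)/5+2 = 3.04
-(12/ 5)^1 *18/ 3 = -72/ 5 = -14.40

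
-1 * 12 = -12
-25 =-25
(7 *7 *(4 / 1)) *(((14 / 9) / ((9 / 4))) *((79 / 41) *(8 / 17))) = 6936832 / 56457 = 122.87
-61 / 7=-8.71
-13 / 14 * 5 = -65 / 14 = -4.64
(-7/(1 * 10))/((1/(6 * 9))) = -189/5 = -37.80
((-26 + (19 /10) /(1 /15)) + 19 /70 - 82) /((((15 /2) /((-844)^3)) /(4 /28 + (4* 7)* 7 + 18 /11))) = 1256112574541.34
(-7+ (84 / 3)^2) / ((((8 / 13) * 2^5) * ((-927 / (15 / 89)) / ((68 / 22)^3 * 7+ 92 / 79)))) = -91993022485 / 61689656512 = -1.49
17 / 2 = 8.50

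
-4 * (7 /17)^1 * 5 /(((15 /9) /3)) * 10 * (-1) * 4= 10080 /17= 592.94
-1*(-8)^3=512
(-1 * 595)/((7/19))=-1615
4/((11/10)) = 40/11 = 3.64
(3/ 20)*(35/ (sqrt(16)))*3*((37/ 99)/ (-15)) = -259/ 2640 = -0.10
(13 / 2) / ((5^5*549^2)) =13 / 1883756250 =0.00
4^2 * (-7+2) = -80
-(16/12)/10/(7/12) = -8/35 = -0.23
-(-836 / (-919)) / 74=-418 / 34003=-0.01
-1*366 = -366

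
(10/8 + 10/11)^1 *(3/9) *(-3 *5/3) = -475/132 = -3.60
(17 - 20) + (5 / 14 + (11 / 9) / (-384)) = -64013 / 24192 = -2.65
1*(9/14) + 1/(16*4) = 295/448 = 0.66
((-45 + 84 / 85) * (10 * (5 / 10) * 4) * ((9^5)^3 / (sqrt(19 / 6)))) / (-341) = 3080954900664327636 * sqrt(114) / 110143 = 298662616465616.35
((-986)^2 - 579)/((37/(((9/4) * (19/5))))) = 166146507/740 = 224522.31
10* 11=110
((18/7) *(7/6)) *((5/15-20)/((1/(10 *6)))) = -3540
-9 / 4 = -2.25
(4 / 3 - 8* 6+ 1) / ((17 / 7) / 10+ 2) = -9590 / 471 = -20.36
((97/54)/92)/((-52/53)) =-0.02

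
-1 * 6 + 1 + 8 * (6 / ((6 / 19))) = 147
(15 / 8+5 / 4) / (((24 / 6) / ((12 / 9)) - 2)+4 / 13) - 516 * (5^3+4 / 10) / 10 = -21992051 / 3400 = -6468.25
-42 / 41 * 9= -378 / 41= -9.22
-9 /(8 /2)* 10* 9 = -405 /2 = -202.50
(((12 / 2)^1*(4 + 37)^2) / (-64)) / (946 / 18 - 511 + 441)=45387 / 5024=9.03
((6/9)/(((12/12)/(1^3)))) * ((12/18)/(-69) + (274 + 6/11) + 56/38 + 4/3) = 23997364/129789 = 184.90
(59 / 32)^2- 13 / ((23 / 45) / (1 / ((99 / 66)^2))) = -186177 / 23552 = -7.90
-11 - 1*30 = -41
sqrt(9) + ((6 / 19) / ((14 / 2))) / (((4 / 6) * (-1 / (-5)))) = 444 / 133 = 3.34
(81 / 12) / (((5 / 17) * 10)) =459 / 200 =2.30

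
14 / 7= 2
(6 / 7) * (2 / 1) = 12 / 7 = 1.71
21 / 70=3 / 10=0.30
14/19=0.74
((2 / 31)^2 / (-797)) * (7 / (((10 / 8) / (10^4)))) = -224000 / 765917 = -0.29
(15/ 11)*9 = 12.27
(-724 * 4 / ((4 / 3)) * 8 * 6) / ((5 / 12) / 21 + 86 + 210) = -26272512 / 74597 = -352.19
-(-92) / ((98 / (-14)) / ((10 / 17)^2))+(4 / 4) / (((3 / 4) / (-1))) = -35692 / 6069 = -5.88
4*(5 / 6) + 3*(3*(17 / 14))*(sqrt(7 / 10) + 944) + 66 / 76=153*sqrt(70) / 140 + 8235977 / 798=10329.92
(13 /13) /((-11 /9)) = -9 /11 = -0.82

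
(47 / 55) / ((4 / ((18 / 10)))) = 423 / 1100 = 0.38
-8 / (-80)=1 / 10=0.10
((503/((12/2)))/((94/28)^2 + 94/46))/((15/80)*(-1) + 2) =18140192/5221653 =3.47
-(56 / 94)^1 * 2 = -56 / 47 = -1.19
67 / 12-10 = -53 / 12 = -4.42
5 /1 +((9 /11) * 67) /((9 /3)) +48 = 71.27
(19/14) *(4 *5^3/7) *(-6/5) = -5700/49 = -116.33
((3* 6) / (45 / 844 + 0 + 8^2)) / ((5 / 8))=121536 / 270305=0.45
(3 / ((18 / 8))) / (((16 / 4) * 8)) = 1 / 24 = 0.04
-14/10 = -7/5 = -1.40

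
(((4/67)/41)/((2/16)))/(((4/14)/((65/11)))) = 7280/30217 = 0.24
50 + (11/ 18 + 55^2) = 55361/ 18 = 3075.61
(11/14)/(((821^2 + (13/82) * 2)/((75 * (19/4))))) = 214225/515866288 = 0.00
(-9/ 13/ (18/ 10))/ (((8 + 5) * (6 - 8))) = 5/ 338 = 0.01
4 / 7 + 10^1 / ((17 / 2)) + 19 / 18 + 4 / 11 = 74623 / 23562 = 3.17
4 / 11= 0.36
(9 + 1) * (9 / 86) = 45 / 43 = 1.05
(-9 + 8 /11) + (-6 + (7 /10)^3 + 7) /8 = -713227 /88000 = -8.10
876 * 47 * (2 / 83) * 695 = 689506.99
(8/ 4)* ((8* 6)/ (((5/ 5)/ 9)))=864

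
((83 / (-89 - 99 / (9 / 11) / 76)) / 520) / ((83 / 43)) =-817 / 895050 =-0.00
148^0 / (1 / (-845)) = -845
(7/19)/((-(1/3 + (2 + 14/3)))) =-1/19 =-0.05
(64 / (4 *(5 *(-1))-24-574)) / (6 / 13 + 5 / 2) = -832 / 23793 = -0.03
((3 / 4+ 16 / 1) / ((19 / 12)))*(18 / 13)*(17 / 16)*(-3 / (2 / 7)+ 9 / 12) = -92259 / 608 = -151.74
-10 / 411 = -0.02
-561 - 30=-591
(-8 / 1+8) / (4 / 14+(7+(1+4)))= 0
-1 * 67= -67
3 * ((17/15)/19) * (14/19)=238/1805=0.13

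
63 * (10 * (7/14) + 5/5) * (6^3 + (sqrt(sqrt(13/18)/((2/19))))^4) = 425145/4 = 106286.25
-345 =-345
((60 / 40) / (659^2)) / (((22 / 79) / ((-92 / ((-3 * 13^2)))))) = 1817 / 807328379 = 0.00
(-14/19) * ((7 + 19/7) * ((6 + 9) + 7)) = -157.47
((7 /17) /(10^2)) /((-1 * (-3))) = 0.00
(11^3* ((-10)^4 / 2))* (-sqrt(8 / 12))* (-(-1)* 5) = -27168923.73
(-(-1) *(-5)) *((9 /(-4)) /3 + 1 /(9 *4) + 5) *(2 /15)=-77 /27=-2.85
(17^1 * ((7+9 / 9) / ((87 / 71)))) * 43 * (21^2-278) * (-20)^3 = -541431232000 / 87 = -6223347494.25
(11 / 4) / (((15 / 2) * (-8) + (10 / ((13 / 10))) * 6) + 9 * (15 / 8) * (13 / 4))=0.07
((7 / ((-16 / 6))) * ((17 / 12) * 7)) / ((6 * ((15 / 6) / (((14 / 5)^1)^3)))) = -285719 / 7500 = -38.10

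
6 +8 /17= 110 /17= 6.47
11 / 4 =2.75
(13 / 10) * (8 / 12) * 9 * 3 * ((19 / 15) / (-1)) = -741 / 25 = -29.64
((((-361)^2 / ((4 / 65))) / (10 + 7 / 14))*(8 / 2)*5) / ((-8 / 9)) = -127062975 / 28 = -4537963.39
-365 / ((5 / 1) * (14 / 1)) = -73 / 14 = -5.21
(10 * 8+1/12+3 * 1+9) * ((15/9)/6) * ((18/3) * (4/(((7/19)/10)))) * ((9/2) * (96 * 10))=503880000/7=71982857.14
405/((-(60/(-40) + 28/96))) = 335.17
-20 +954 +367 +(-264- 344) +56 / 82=28441 / 41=693.68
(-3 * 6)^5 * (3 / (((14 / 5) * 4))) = -506134.29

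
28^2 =784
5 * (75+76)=755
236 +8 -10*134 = -1096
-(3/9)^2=-1/9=-0.11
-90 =-90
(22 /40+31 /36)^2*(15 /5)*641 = 3829.14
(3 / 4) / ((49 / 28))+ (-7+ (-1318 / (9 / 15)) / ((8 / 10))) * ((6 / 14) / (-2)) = 16529 / 28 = 590.32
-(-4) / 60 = 1 / 15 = 0.07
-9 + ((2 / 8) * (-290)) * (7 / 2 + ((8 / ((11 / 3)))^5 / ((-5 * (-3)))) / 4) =-207750617 / 644204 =-322.49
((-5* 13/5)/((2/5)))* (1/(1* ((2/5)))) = -325/4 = -81.25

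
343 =343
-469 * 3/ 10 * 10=-1407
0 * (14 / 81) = 0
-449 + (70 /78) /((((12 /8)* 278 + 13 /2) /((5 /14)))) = -449.00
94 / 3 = 31.33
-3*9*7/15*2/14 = -1.80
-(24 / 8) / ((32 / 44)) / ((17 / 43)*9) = -473 / 408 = -1.16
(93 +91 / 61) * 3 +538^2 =17673376 / 61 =289727.48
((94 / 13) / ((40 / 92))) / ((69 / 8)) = 376 / 195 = 1.93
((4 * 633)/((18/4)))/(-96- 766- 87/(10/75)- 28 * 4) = -3376/9759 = -0.35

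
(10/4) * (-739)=-3695/2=-1847.50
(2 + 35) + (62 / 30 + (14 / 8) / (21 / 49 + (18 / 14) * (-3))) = 38.56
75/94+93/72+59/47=3773/1128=3.34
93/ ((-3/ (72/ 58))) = -1116/ 29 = -38.48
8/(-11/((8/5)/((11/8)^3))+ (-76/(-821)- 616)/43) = -1156808704/4655539475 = -0.25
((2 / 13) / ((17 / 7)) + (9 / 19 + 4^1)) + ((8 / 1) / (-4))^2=35847 / 4199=8.54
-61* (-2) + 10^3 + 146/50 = 28123/25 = 1124.92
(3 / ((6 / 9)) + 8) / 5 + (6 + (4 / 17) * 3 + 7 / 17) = 327 / 34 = 9.62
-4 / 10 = -2 / 5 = -0.40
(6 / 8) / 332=3 / 1328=0.00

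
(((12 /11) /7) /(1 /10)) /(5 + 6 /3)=120 /539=0.22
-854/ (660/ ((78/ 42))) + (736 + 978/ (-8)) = 403489/ 660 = 611.35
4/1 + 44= 48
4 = 4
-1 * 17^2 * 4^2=-4624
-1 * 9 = -9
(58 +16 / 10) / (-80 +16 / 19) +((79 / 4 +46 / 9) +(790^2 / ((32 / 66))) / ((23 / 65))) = 2831357631383 / 778320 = 3637780.90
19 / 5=3.80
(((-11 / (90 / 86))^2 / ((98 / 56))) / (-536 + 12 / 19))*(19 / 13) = -80766169 / 468611325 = -0.17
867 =867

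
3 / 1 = 3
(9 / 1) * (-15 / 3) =-45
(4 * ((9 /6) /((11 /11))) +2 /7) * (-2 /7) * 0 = 0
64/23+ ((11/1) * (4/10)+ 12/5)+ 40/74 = 43074/4255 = 10.12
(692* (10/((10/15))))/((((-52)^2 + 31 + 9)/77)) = 291.28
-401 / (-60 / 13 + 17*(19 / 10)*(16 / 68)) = -26065 / 194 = -134.36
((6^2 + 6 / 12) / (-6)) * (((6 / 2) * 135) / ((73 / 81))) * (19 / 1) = -207765 / 4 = -51941.25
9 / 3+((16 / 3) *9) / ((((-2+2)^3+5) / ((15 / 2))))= 75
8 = 8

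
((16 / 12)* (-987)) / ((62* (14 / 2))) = -3.03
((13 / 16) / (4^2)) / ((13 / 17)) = 17 / 256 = 0.07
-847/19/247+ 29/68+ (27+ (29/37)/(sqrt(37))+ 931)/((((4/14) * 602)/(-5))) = -378775447/13722332 - 145 * sqrt(37)/235468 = -27.61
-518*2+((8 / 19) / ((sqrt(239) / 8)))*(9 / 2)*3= -1036+864*sqrt(239) / 4541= -1033.06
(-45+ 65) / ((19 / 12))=240 / 19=12.63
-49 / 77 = -7 / 11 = -0.64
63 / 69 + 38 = 38.91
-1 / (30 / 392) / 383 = -196 / 5745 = -0.03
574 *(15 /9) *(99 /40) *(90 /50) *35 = 596673 /4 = 149168.25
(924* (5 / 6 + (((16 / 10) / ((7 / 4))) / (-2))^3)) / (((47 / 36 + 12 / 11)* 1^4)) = 1653528888 / 5812625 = 284.47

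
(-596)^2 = 355216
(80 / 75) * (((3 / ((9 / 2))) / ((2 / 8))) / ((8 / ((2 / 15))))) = 32 / 675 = 0.05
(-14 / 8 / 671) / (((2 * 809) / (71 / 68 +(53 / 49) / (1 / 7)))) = -4101 / 295304416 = -0.00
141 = 141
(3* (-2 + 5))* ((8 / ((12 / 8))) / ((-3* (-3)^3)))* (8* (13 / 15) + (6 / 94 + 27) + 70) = 1173088 / 19035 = 61.63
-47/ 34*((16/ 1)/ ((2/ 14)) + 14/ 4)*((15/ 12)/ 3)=-18095/ 272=-66.53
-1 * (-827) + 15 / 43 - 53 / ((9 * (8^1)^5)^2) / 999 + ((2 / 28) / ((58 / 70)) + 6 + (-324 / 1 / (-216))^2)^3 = 128173815025285901312189 / 91119814365111386112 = 1406.65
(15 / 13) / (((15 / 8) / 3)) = 24 / 13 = 1.85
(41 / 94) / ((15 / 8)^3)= 0.07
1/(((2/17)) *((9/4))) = 34/9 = 3.78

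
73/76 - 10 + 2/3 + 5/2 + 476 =107189/228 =470.13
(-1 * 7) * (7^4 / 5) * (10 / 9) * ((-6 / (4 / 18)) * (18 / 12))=151263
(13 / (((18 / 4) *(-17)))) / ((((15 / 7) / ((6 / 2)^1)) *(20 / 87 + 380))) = -2639 / 4217700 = -0.00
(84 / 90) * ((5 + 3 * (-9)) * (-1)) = 308 / 15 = 20.53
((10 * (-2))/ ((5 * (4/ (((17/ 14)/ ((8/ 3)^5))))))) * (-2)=4131/ 229376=0.02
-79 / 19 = -4.16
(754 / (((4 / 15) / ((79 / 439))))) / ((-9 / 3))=-148915 / 878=-169.61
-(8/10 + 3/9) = -17/15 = -1.13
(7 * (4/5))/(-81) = -28/405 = -0.07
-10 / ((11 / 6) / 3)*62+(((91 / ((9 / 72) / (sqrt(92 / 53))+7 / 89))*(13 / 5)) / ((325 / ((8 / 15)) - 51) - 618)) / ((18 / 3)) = -10293420194152 / 10334045205 - 599714752*sqrt(1219) / 939458655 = -1018.36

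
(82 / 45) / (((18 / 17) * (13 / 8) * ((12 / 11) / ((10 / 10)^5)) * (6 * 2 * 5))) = 7667 / 473850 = 0.02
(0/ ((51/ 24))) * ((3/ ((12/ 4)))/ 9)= 0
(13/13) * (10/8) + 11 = 49/4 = 12.25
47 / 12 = 3.92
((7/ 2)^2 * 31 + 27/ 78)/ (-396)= -19765/ 20592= -0.96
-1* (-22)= 22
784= 784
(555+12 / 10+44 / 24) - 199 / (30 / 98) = -2761 / 30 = -92.03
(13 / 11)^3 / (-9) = -2197 / 11979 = -0.18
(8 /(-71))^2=64 /5041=0.01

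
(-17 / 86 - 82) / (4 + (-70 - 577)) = 7069 / 55298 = 0.13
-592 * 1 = -592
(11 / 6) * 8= 44 / 3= 14.67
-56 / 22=-28 / 11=-2.55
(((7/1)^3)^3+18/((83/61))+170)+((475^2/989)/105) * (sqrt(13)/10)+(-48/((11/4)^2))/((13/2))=9025 * sqrt(13)/41538+5268550371009/130559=40353790.04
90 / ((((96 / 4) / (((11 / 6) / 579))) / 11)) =0.13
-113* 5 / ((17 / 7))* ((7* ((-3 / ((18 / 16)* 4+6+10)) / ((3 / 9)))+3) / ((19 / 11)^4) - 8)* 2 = 338462659010 / 90833737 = 3726.18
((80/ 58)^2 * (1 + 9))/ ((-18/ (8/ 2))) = -32000/ 7569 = -4.23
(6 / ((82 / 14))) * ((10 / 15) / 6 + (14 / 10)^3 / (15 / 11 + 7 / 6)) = 3144638 / 2567625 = 1.22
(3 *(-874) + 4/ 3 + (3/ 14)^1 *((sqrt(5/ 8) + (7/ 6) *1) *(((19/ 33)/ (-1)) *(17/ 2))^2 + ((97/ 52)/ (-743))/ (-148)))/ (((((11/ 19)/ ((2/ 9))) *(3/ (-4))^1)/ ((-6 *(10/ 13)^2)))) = -216546801178527250/ 45580775419179 + 99112550 *sqrt(10)/ 42513471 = -4743.46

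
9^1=9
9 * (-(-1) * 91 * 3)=2457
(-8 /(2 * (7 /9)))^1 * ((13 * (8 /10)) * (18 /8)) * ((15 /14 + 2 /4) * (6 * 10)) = -555984 /49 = -11346.61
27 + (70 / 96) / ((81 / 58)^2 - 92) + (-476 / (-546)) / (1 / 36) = 2758676461 / 47256612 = 58.38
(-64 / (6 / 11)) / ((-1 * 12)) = 88 / 9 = 9.78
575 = 575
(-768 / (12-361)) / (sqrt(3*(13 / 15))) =768*sqrt(65) / 4537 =1.36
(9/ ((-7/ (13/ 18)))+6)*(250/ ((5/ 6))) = 10650/ 7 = 1521.43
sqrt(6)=2.45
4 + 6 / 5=26 / 5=5.20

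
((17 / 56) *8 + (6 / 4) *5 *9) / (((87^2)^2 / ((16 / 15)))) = 7832 / 6015424905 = 0.00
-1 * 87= -87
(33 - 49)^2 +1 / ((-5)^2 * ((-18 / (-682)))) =57941 / 225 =257.52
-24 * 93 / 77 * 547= -1220904 / 77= -15855.90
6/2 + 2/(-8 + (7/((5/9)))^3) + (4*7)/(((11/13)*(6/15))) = 234854071/2739517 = 85.73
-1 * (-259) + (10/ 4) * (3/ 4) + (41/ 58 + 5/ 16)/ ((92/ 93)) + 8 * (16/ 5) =61365169/ 213440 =287.51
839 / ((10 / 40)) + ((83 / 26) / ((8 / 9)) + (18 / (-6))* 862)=160907 / 208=773.59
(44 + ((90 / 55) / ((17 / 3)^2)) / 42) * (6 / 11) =5874954 / 244783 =24.00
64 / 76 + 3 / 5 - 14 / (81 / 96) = -38861 / 2565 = -15.15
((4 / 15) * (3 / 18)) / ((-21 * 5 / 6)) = -0.00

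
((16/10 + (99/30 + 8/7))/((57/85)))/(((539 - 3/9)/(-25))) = -179775/429856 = -0.42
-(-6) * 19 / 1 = 114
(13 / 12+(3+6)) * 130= 7865 / 6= 1310.83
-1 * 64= -64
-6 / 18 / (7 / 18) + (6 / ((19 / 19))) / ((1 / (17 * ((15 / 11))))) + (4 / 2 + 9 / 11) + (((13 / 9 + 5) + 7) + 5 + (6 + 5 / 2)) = 232843 / 1386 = 168.00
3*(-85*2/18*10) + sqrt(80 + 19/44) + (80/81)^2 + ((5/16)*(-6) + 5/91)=-1357349725/4776408 + sqrt(38929)/22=-275.21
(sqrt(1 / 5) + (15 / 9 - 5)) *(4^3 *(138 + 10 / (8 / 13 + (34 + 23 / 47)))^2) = -5630453189877760 / 1380178803 + 563045318987776 *sqrt(5) / 2300298005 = -3532186.28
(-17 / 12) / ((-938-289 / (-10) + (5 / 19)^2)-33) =1805 / 1200258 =0.00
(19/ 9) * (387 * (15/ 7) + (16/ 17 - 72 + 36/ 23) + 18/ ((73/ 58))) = 1634.20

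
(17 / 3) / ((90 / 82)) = 697 / 135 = 5.16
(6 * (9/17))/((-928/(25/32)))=-675/252416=-0.00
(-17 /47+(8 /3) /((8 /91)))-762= -103216 /141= -732.03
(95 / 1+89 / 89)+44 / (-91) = 8692 / 91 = 95.52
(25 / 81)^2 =625 / 6561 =0.10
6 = 6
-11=-11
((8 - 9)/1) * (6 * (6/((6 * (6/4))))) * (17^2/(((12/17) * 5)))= -4913/15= -327.53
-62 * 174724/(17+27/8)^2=-693304832/26569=-26094.50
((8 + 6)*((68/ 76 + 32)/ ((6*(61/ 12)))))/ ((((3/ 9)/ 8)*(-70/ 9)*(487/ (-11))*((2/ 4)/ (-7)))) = -8316000/ 564433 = -14.73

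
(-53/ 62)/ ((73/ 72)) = -1908/ 2263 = -0.84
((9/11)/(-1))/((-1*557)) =9/6127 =0.00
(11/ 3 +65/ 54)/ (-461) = -263/ 24894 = -0.01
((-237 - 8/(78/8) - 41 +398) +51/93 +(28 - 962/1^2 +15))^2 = 933774342400/1461681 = 638835.93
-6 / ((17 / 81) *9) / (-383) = 54 / 6511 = 0.01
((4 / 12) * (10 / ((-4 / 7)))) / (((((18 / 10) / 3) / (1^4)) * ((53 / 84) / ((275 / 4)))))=-336875 / 318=-1059.36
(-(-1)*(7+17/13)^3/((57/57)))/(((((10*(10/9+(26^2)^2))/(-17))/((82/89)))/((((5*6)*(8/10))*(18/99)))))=-189652161024/22115141103055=-0.01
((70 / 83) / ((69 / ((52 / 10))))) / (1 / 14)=5096 / 5727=0.89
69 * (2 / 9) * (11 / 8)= 21.08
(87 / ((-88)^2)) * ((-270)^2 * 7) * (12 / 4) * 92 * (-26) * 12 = -59734952550 / 121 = -493677293.80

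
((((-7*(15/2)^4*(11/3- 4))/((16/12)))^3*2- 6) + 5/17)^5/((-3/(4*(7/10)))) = -1734957299315733308347819502290724157194581995811017261883238673493487014378543220881840657/411960428990536448666588864839680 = -4211465901147483104723729000000000000000000000000000000000.00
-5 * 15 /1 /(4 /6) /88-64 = -11489 /176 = -65.28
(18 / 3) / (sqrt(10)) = 3 * sqrt(10) / 5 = 1.90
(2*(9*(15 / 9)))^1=30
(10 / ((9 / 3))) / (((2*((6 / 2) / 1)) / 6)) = 10 / 3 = 3.33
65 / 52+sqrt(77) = 5 / 4+sqrt(77) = 10.02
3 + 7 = 10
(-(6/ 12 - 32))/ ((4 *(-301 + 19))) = -21/ 752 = -0.03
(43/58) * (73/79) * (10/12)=15695/27492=0.57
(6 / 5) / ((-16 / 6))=-9 / 20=-0.45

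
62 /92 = 31 /46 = 0.67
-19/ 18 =-1.06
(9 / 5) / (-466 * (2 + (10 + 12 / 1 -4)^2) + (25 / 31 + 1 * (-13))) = -0.00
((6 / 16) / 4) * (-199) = -597 / 32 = -18.66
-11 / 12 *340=-935 / 3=-311.67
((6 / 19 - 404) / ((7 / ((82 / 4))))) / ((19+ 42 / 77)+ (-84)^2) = -133045 / 796271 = -0.17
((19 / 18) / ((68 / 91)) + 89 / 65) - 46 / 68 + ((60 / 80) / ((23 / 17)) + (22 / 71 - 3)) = -232721 / 7642440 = -0.03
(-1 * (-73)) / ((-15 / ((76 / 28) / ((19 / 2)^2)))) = -0.15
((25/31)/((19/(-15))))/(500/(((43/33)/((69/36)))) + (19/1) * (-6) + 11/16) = -258000/252116149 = -0.00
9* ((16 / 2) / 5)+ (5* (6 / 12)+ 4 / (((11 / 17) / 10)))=8659 / 110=78.72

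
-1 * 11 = -11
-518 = -518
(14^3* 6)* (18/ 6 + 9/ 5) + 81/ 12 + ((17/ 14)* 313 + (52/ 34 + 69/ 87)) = 5481316059/ 69020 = 79416.34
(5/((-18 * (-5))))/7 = 0.01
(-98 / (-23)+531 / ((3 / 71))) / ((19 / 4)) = 1156556 / 437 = 2646.58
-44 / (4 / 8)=-88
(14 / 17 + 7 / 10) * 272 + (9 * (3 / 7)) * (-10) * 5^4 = -23692.74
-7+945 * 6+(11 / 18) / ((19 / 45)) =215249 / 38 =5664.45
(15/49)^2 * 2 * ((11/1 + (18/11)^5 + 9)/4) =82134450/55240493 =1.49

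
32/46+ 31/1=729/23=31.70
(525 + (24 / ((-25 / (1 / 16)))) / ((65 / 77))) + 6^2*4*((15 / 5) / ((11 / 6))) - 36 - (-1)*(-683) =1485959 / 35750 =41.57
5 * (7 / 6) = 35 / 6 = 5.83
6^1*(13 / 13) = 6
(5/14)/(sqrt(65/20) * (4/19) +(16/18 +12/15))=1543275/6929426 - 192375 * sqrt(13)/13858852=0.17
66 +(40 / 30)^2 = 610 / 9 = 67.78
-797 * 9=-7173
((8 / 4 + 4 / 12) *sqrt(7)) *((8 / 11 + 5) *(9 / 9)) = 147 *sqrt(7) / 11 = 35.36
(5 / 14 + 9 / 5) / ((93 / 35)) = 151 / 186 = 0.81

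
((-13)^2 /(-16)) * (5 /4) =-845 /64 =-13.20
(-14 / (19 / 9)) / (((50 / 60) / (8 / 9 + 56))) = -43008 / 95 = -452.72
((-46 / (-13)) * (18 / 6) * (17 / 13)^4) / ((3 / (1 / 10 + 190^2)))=693476783983 / 1856465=373546.92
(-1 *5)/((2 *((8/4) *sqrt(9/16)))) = -5/3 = -1.67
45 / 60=3 / 4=0.75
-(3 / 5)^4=-81 / 625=-0.13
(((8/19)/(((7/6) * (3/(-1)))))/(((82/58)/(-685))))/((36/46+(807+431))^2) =10508585/276669564437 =0.00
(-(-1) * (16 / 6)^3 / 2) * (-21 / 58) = -896 / 261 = -3.43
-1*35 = -35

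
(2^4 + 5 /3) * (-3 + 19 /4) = 371 /12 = 30.92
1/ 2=0.50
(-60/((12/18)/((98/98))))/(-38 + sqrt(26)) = 45 * sqrt(26)/709 + 1710/709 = 2.74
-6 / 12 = -1 / 2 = -0.50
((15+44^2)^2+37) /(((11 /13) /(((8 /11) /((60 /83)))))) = 4525781.38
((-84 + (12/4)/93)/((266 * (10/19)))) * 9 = -23427/4340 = -5.40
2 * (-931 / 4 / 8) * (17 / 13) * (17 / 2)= -269059 / 416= -646.78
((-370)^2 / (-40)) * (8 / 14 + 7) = -362785 / 14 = -25913.21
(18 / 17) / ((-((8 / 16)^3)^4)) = -73728 / 17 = -4336.94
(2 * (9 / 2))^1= 9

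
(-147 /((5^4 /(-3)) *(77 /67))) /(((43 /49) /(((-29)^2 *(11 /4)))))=1618.08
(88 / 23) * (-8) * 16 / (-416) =352 / 299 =1.18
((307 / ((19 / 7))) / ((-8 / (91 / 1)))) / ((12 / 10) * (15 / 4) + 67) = -15043 / 836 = -17.99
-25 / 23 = -1.09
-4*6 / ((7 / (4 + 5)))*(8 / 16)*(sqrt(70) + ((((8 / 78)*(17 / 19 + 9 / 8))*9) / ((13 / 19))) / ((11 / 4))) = -108*sqrt(70) / 7-198936 / 13013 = -144.37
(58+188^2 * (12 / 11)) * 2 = 849532 / 11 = 77230.18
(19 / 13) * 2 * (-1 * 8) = -304 / 13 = -23.38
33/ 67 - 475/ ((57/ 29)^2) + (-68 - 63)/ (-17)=-22350677/ 194769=-114.75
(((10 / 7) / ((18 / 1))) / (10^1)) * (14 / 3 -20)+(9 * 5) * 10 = 85027 / 189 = 449.88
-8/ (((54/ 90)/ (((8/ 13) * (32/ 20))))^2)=-32768/ 1521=-21.54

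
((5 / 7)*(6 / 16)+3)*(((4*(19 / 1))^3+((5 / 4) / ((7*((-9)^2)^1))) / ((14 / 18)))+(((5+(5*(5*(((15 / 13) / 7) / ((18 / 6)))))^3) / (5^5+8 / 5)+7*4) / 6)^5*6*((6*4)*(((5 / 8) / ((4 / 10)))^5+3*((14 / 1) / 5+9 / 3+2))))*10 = 1299832919235584123248596508220121028420037456216840679309728711 / 3659426586675648489620257198272521217451775717678824704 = 355201255.84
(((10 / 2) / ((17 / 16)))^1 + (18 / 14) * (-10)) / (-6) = 1.36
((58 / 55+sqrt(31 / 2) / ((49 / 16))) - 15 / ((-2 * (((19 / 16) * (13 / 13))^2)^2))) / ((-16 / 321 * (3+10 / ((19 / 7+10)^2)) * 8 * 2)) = -43977795883869 / 22251153499520 - 2542641 * sqrt(62) / 38028704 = -2.50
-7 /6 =-1.17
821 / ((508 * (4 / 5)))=4105 / 2032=2.02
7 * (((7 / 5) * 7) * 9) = 3087 / 5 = 617.40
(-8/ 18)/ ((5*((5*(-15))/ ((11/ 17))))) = 44/ 57375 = 0.00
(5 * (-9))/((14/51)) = -2295/14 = -163.93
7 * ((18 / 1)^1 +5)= 161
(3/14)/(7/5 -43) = -15/2912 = -0.01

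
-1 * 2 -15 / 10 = -7 / 2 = -3.50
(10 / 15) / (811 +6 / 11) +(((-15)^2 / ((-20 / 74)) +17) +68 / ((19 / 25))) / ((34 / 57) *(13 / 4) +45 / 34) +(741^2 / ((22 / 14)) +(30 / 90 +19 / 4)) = 433564870352025 / 1241602868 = 349197.70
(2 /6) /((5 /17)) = 17 /15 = 1.13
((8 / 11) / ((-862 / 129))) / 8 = -129 / 9482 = -0.01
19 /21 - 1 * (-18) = 397 /21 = 18.90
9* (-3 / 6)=-9 / 2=-4.50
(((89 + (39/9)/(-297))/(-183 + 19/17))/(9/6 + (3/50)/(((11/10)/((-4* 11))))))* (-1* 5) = -16848275/6198687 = -2.72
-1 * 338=-338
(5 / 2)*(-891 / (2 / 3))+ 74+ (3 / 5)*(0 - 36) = -65777 / 20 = -3288.85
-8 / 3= -2.67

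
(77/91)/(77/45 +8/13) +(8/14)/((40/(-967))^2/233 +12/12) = 1941060484933/2075717389599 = 0.94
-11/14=-0.79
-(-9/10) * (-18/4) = -81/20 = -4.05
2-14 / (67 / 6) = 50 / 67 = 0.75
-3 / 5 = -0.60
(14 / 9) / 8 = 7 / 36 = 0.19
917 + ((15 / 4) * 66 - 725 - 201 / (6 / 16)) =-193 / 2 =-96.50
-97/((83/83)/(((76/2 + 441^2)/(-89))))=18868343/89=212003.85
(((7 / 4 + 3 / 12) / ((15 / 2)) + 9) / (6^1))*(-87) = -4031 / 30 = -134.37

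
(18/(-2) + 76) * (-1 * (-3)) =201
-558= -558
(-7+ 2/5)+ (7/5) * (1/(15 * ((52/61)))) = -25313/3900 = -6.49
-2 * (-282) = 564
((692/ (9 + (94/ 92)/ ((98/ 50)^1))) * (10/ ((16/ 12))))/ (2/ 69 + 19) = 807179940/ 28178293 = 28.65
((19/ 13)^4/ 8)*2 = 130321/ 114244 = 1.14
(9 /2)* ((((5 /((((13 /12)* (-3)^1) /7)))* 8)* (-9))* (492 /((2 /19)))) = 212012640 /13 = 16308664.62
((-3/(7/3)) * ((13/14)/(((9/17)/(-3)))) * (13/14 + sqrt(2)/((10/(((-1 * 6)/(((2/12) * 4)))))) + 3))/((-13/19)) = -53295/1372 + 8721 * sqrt(2)/980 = -26.26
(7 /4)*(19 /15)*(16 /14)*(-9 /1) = -114 /5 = -22.80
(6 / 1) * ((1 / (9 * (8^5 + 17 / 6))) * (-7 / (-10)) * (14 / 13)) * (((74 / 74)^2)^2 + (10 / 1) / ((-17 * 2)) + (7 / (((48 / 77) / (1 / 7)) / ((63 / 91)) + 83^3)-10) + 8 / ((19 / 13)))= -0.00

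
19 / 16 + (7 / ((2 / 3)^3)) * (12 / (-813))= 0.84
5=5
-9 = -9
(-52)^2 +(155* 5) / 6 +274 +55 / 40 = 74605 / 24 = 3108.54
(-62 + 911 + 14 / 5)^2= 18139081 / 25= 725563.24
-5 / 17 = -0.29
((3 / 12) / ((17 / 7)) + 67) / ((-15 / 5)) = -1521 / 68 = -22.37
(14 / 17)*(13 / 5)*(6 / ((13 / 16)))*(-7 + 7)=0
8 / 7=1.14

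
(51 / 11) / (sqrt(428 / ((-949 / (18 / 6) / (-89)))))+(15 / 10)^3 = 17 * sqrt(27111981) / 209506+27 / 8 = 3.80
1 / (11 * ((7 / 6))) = 6 / 77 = 0.08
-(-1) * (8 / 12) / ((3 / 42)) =28 / 3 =9.33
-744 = -744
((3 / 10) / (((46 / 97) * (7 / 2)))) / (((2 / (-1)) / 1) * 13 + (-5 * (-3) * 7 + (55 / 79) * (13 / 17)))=130271 / 57322440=0.00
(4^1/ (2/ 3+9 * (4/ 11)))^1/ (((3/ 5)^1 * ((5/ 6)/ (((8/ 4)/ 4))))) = 66/ 65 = 1.02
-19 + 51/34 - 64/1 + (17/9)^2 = -12625/162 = -77.93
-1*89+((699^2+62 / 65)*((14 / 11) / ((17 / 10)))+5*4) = 889087817 / 2431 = 365729.25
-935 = -935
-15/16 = -0.94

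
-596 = -596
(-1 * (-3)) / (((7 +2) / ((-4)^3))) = -64 / 3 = -21.33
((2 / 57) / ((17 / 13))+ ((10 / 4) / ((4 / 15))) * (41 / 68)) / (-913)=-0.01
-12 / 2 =-6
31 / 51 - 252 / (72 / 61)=-21715 / 102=-212.89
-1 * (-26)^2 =-676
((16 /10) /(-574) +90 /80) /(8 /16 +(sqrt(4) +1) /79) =1017757 /487900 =2.09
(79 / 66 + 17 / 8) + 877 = 880.32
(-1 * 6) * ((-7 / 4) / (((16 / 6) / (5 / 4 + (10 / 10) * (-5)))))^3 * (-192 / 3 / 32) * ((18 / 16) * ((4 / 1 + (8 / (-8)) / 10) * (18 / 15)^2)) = 1129.96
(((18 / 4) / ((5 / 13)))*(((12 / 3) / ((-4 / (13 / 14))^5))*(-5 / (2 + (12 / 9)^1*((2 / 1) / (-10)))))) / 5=10024911 / 550731776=0.02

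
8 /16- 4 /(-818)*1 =413 /818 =0.50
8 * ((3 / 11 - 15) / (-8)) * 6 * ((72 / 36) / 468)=54 / 143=0.38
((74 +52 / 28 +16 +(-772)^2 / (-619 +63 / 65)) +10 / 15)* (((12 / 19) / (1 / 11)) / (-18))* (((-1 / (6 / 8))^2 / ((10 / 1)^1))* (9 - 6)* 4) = 11767423424 / 16392915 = 717.84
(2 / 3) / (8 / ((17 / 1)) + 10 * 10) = 17 / 2562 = 0.01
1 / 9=0.11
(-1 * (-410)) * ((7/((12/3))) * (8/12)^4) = 11480/81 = 141.73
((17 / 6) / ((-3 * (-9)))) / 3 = 17 / 486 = 0.03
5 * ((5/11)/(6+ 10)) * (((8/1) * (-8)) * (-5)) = 500/11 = 45.45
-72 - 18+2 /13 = -1168 /13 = -89.85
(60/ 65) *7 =84/ 13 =6.46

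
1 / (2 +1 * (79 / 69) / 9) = 621 / 1321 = 0.47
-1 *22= -22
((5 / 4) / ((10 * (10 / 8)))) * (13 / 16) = 13 / 160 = 0.08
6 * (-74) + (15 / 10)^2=-1767 / 4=-441.75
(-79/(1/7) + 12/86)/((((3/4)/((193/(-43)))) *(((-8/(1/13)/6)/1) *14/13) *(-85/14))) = 4588189/157165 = 29.19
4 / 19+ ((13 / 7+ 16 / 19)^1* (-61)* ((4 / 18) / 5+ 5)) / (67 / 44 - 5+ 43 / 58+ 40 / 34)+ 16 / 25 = 540023542384 / 1012272975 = 533.48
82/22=41/11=3.73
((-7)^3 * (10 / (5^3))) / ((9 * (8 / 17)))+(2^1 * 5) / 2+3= 1369 / 900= 1.52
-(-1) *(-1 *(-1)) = 1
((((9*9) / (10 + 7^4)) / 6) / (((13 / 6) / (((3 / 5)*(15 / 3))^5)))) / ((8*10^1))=0.01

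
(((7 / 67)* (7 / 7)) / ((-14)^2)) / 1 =1 / 1876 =0.00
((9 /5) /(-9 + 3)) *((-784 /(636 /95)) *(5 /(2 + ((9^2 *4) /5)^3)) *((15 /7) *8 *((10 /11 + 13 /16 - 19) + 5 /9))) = -11009490625 /59487817026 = -0.19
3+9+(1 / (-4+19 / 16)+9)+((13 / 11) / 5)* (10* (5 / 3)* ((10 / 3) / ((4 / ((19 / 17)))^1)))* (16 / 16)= 204598 / 8415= 24.31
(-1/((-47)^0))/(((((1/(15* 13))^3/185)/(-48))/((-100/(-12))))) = 548700750000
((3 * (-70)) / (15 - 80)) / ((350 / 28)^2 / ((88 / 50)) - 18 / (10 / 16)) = 36960 / 686153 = 0.05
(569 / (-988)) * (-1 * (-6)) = -1707 / 494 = -3.46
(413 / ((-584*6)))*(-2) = 413 / 1752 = 0.24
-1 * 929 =-929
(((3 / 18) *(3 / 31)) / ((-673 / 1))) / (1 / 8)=-4 / 20863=-0.00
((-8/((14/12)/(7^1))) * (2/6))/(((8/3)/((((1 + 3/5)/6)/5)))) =-8/25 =-0.32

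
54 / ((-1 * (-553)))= 54 / 553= 0.10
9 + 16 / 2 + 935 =952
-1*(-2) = 2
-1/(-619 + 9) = 1/610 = 0.00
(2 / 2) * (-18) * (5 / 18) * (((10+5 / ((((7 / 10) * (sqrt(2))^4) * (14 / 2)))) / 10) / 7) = -1005 / 1372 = -0.73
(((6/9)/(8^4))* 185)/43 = 185/264192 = 0.00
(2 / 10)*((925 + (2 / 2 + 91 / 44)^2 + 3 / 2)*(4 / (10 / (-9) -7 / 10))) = -16307361 / 39446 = -413.41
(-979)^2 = 958441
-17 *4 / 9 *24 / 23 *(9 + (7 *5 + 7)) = -402.09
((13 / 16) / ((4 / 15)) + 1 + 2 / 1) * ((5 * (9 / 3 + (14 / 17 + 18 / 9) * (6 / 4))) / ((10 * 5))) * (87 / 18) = 460143 / 21760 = 21.15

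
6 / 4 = 3 / 2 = 1.50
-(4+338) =-342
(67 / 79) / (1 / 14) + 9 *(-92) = -64474 / 79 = -816.13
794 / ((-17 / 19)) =-887.41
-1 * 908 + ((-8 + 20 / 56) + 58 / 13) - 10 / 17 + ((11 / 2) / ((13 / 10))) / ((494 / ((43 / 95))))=-6619483554 / 7260071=-911.77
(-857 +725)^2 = 17424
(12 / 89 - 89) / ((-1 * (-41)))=-7909 / 3649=-2.17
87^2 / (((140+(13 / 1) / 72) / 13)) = 7084584 / 10093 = 701.93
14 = 14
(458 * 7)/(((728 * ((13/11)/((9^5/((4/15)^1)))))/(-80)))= -11155832325/169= -66010842.16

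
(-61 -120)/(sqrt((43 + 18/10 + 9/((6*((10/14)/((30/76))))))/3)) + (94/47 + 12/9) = -43.08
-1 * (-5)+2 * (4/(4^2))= 11/2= 5.50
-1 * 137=-137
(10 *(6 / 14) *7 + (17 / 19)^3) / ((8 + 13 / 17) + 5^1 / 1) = 3581611 / 1605006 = 2.23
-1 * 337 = -337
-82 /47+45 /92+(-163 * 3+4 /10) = -10590677 /21620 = -489.86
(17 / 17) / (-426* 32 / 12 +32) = -0.00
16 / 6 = 8 / 3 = 2.67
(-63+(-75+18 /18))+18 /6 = -134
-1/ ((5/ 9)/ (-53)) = 477/ 5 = 95.40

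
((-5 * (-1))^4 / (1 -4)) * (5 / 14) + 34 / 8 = -5893 / 84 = -70.15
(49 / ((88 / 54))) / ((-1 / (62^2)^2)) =-444297557.45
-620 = -620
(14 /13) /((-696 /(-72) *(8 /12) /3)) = 0.50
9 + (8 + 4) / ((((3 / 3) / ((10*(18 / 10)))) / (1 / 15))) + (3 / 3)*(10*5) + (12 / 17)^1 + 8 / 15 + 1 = 19288 / 255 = 75.64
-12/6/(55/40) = -16/11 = -1.45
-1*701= -701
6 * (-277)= -1662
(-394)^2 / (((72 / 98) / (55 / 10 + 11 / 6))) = 41836102 / 27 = 1549485.26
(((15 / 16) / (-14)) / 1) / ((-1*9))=5 / 672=0.01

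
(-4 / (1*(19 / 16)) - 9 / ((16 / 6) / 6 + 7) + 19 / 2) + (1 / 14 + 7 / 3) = 195883 / 26733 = 7.33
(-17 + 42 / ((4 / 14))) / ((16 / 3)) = 24.38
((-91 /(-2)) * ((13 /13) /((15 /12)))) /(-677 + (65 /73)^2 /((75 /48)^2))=-4849390 /90150061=-0.05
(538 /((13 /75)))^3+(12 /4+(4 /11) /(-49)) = 29902022249.24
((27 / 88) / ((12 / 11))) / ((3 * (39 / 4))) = 1 / 104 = 0.01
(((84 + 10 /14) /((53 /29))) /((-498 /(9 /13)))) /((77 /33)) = -154773 /5604326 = -0.03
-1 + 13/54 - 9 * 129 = -62735/54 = -1161.76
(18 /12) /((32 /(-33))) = -1.55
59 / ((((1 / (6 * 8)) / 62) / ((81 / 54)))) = 263376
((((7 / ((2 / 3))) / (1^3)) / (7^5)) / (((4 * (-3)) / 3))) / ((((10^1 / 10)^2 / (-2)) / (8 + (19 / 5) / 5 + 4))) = 957 / 240100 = 0.00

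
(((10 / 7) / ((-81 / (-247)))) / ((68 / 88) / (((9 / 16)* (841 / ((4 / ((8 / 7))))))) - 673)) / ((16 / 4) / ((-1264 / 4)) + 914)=-0.00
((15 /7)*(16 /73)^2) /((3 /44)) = 56320 /37303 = 1.51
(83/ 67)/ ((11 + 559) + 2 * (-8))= 83/ 37118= 0.00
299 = 299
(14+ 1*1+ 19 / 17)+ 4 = 342 / 17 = 20.12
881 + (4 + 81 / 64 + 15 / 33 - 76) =570747 / 704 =810.72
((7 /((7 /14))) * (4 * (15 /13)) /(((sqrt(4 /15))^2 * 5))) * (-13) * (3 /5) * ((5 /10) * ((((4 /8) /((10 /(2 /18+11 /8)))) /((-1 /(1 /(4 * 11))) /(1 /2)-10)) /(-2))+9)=-15241281 /4480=-3402.07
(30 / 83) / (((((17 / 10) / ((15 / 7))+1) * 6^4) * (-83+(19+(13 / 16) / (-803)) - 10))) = -0.00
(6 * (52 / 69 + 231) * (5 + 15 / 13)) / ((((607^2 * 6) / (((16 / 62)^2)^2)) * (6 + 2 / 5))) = 818739200 / 305222538869313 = 0.00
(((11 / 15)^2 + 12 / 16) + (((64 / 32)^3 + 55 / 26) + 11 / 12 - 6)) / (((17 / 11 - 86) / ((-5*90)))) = 33.67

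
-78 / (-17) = 78 / 17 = 4.59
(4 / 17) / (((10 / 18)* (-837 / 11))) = -44 / 7905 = -0.01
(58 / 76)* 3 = 87 / 38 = 2.29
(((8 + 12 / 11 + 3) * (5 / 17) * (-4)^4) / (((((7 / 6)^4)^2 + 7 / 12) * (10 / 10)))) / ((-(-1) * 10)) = 22.67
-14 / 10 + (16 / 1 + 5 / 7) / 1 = 536 / 35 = 15.31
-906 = -906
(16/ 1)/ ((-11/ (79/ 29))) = -1264/ 319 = -3.96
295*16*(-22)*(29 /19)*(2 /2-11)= 30113600 /19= 1584926.32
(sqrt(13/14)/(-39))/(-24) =sqrt(182)/13104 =0.00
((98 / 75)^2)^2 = 92236816 / 31640625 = 2.92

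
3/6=1/2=0.50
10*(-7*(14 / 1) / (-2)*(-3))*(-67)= 98490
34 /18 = 17 /9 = 1.89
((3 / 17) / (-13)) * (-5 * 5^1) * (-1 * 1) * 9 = -675 / 221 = -3.05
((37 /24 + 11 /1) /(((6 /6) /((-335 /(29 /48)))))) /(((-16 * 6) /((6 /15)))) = 28.98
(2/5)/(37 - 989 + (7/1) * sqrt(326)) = -136/317975 - sqrt(326)/317975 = -0.00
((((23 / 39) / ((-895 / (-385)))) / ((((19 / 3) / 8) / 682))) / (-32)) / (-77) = 7843 / 88426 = 0.09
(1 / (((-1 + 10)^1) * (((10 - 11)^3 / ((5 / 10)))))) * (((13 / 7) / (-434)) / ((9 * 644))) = 0.00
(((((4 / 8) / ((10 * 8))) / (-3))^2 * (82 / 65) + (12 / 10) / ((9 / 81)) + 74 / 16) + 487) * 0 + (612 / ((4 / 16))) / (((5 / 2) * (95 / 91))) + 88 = 487336 / 475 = 1025.97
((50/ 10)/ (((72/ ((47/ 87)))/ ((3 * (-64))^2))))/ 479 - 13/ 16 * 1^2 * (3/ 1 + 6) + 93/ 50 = -42760813/ 16669200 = -2.57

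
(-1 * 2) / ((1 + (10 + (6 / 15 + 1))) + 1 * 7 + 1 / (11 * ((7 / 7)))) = -55 / 536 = -0.10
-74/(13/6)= -444/13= -34.15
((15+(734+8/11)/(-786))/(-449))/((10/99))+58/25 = 2955472/1470475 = 2.01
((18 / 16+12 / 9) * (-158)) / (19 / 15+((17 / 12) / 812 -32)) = 12.64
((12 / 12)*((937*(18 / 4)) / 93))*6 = 8433 / 31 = 272.03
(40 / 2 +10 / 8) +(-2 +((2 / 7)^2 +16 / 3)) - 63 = -22541 / 588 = -38.34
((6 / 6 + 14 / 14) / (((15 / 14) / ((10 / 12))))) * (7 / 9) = 98 / 81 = 1.21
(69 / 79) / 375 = 23 / 9875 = 0.00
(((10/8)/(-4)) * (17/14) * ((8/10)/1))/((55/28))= -0.15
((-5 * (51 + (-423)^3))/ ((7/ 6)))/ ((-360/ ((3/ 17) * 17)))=-18921729/ 7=-2703104.14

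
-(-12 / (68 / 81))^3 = 2920.60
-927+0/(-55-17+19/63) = -927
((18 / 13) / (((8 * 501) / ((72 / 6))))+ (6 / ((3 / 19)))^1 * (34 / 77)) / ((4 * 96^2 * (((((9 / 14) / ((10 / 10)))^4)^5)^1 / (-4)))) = -32748569911769624913280000 / 2613034879449646650270129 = -12.53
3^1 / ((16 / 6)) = 9 / 8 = 1.12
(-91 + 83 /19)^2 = 2709316 /361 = 7505.03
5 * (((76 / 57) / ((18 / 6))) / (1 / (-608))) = -12160 / 9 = -1351.11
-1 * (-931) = 931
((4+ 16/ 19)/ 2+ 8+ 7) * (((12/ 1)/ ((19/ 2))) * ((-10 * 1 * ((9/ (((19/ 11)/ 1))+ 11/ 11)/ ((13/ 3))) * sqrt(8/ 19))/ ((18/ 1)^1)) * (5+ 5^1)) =-31246400 * sqrt(38)/ 1694173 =-113.69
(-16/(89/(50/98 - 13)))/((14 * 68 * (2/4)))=144/30527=0.00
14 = 14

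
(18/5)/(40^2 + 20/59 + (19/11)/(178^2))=370132488/164538186005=0.00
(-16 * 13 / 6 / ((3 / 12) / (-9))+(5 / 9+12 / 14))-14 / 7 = 78587 / 63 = 1247.41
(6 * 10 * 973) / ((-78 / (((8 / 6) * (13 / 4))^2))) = -126490 / 9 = -14054.44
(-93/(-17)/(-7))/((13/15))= -1395/1547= -0.90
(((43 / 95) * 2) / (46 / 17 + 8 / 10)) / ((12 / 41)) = 29971 / 33972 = 0.88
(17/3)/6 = 17/18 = 0.94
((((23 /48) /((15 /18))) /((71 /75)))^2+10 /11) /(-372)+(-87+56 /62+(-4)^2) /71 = -1307918299 /1320177408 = -0.99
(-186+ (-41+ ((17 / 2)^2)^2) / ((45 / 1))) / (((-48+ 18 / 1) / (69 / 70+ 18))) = 4523473 / 100800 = 44.88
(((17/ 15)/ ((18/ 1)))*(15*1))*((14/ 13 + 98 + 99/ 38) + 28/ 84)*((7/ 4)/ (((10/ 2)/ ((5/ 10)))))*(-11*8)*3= -197903783/ 44460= -4451.28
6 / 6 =1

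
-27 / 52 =-0.52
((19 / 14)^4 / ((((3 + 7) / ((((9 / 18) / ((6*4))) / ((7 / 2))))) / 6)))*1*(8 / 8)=130321 / 10756480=0.01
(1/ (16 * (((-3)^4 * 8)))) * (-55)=-55/ 10368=-0.01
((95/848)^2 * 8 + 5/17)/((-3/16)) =-200955/95506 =-2.10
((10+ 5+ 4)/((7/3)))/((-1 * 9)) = -19/21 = -0.90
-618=-618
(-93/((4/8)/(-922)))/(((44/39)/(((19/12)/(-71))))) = -10589631/3124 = -3389.77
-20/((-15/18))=24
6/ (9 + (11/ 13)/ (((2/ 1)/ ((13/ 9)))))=108/ 173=0.62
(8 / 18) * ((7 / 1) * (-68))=-1904 / 9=-211.56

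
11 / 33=1 / 3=0.33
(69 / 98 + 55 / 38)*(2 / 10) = 2003 / 4655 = 0.43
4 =4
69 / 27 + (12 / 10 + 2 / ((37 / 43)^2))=397771 / 61605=6.46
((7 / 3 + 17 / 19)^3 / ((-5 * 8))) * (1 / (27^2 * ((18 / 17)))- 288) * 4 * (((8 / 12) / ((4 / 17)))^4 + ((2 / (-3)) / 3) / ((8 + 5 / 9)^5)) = 875366124559619167503832 / 14021021283769770039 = 62432.41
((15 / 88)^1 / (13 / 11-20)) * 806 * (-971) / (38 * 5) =391313 / 10488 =37.31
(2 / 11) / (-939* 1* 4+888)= -1 / 15774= -0.00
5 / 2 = 2.50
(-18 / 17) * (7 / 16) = -63 / 136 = -0.46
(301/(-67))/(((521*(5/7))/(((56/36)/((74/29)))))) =-427721/58120155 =-0.01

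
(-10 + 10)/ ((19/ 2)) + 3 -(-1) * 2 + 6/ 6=6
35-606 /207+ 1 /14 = 31051 /966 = 32.14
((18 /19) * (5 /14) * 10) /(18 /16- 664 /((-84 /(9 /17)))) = 4080 /6403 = 0.64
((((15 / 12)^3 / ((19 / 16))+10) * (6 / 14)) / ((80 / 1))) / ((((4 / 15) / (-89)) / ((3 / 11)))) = -2126655 / 374528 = -5.68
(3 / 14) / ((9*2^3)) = 1 / 336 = 0.00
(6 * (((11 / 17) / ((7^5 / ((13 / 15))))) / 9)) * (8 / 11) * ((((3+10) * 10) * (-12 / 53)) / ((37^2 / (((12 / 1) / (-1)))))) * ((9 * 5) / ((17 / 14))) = 7787520 / 50346504173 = 0.00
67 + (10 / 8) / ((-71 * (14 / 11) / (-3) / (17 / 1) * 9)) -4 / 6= 264053 / 3976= 66.41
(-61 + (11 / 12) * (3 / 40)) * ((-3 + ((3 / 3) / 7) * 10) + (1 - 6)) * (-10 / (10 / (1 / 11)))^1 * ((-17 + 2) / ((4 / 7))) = 672681 / 704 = 955.51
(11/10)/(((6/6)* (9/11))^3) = 14641/7290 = 2.01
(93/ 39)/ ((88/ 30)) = 465/ 572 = 0.81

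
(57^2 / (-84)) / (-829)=1083 / 23212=0.05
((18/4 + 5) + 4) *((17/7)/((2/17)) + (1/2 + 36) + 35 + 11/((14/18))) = 10044/7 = 1434.86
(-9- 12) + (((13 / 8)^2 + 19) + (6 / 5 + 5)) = 2189 / 320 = 6.84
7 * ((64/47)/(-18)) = -224/423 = -0.53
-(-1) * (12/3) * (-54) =-216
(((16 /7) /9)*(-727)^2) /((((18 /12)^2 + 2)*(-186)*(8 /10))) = -21141160 /99603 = -212.25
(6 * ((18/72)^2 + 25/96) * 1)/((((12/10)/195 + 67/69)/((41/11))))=28502175/3856688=7.39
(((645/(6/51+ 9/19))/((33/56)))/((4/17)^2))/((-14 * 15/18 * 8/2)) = -12041763/16808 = -716.43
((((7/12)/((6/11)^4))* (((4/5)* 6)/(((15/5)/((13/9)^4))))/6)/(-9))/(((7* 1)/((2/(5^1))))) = -0.05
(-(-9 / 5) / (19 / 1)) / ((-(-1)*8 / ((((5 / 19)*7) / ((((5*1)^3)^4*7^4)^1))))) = 9 / 241841796875000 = 0.00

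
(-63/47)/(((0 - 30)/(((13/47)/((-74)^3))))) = -0.00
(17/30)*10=17/3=5.67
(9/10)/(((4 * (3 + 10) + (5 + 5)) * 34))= 9/21080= 0.00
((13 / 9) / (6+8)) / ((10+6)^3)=13 / 516096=0.00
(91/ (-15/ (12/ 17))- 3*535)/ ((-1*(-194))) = -136789/ 16490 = -8.30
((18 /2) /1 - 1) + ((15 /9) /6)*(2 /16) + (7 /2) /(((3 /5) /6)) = 6197 /144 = 43.03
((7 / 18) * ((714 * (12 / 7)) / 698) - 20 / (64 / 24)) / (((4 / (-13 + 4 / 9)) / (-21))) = -3764369 / 8376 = -449.42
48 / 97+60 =60.49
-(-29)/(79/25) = 725/79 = 9.18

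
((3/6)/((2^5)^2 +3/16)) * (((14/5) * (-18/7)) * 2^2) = -1152/81935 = -0.01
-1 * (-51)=51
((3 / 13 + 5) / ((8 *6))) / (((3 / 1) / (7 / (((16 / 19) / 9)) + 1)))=20621 / 7488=2.75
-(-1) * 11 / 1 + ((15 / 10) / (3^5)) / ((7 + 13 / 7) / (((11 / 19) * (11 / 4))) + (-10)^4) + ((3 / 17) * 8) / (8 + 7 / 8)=18491636162665 / 1657094336208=11.16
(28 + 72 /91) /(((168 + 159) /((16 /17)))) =41920 /505869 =0.08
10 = 10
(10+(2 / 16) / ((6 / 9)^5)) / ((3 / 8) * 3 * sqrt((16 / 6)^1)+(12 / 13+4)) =72878 / 28205 - 1421121 * sqrt(6) / 3610240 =1.62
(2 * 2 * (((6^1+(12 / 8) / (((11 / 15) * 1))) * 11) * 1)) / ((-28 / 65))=-11505 / 14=-821.79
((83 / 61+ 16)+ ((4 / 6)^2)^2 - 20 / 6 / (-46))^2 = 4014412960000 / 12914731449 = 310.84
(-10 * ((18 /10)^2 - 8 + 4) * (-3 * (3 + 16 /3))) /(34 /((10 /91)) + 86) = -950 /1977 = -0.48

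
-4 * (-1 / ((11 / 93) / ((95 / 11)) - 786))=-35340 / 6944189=-0.01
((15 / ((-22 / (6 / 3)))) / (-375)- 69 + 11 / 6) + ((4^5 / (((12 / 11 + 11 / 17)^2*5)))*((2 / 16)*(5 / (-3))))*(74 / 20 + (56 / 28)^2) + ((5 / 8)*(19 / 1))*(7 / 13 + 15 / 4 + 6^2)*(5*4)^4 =889390924666507 / 11618750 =76547900.99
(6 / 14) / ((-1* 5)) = -3 / 35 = -0.09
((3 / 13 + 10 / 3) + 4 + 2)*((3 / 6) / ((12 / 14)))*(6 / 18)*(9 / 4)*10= 13055 / 312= 41.84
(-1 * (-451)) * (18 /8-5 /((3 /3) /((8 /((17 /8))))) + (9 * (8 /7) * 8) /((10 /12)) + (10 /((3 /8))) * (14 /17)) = 46962.68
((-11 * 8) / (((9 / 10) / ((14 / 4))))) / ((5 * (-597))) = 616 / 5373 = 0.11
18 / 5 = 3.60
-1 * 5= -5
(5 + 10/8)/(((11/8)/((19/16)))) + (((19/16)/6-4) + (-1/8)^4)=215713/135168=1.60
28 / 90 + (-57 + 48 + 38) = 1319 / 45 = 29.31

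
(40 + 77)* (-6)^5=-909792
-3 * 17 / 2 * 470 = -11985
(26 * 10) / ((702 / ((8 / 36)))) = 20 / 243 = 0.08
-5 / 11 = -0.45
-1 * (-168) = 168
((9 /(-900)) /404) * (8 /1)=-1 /5050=-0.00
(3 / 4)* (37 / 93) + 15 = 1897 / 124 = 15.30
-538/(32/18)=-2421/8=-302.62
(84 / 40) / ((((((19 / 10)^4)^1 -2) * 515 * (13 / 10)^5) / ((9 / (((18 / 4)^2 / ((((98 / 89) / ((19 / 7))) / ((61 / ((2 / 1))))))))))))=768320000000 / 1305590175556788927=0.00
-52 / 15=-3.47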